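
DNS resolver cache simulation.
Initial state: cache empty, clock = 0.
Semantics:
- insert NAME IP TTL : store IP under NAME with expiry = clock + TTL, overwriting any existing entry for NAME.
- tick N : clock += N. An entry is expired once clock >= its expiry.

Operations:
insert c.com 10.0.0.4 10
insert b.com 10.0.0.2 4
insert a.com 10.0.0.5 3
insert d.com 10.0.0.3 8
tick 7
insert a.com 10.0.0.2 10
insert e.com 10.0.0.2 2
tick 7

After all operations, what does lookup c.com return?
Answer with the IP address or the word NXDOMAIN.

Op 1: insert c.com -> 10.0.0.4 (expiry=0+10=10). clock=0
Op 2: insert b.com -> 10.0.0.2 (expiry=0+4=4). clock=0
Op 3: insert a.com -> 10.0.0.5 (expiry=0+3=3). clock=0
Op 4: insert d.com -> 10.0.0.3 (expiry=0+8=8). clock=0
Op 5: tick 7 -> clock=7. purged={a.com,b.com}
Op 6: insert a.com -> 10.0.0.2 (expiry=7+10=17). clock=7
Op 7: insert e.com -> 10.0.0.2 (expiry=7+2=9). clock=7
Op 8: tick 7 -> clock=14. purged={c.com,d.com,e.com}
lookup c.com: not in cache (expired or never inserted)

Answer: NXDOMAIN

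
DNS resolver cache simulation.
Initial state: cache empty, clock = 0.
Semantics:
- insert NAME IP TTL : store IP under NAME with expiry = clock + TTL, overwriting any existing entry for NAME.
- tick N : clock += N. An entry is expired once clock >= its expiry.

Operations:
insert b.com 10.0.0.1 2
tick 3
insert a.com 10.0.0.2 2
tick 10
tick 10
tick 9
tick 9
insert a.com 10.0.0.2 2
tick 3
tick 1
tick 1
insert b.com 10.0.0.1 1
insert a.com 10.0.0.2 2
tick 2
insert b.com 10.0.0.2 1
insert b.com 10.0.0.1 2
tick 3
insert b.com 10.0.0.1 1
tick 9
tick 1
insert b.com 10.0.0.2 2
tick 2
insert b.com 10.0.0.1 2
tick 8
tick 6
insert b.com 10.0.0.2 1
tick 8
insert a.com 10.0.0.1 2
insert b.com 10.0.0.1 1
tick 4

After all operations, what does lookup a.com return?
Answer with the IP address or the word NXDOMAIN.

Op 1: insert b.com -> 10.0.0.1 (expiry=0+2=2). clock=0
Op 2: tick 3 -> clock=3. purged={b.com}
Op 3: insert a.com -> 10.0.0.2 (expiry=3+2=5). clock=3
Op 4: tick 10 -> clock=13. purged={a.com}
Op 5: tick 10 -> clock=23.
Op 6: tick 9 -> clock=32.
Op 7: tick 9 -> clock=41.
Op 8: insert a.com -> 10.0.0.2 (expiry=41+2=43). clock=41
Op 9: tick 3 -> clock=44. purged={a.com}
Op 10: tick 1 -> clock=45.
Op 11: tick 1 -> clock=46.
Op 12: insert b.com -> 10.0.0.1 (expiry=46+1=47). clock=46
Op 13: insert a.com -> 10.0.0.2 (expiry=46+2=48). clock=46
Op 14: tick 2 -> clock=48. purged={a.com,b.com}
Op 15: insert b.com -> 10.0.0.2 (expiry=48+1=49). clock=48
Op 16: insert b.com -> 10.0.0.1 (expiry=48+2=50). clock=48
Op 17: tick 3 -> clock=51. purged={b.com}
Op 18: insert b.com -> 10.0.0.1 (expiry=51+1=52). clock=51
Op 19: tick 9 -> clock=60. purged={b.com}
Op 20: tick 1 -> clock=61.
Op 21: insert b.com -> 10.0.0.2 (expiry=61+2=63). clock=61
Op 22: tick 2 -> clock=63. purged={b.com}
Op 23: insert b.com -> 10.0.0.1 (expiry=63+2=65). clock=63
Op 24: tick 8 -> clock=71. purged={b.com}
Op 25: tick 6 -> clock=77.
Op 26: insert b.com -> 10.0.0.2 (expiry=77+1=78). clock=77
Op 27: tick 8 -> clock=85. purged={b.com}
Op 28: insert a.com -> 10.0.0.1 (expiry=85+2=87). clock=85
Op 29: insert b.com -> 10.0.0.1 (expiry=85+1=86). clock=85
Op 30: tick 4 -> clock=89. purged={a.com,b.com}
lookup a.com: not in cache (expired or never inserted)

Answer: NXDOMAIN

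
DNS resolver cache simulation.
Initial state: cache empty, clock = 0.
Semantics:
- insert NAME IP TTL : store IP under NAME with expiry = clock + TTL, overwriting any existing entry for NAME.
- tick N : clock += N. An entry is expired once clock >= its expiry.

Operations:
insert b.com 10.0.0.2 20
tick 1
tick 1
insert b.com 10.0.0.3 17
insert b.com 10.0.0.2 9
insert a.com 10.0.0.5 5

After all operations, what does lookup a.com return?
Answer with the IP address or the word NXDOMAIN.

Answer: 10.0.0.5

Derivation:
Op 1: insert b.com -> 10.0.0.2 (expiry=0+20=20). clock=0
Op 2: tick 1 -> clock=1.
Op 3: tick 1 -> clock=2.
Op 4: insert b.com -> 10.0.0.3 (expiry=2+17=19). clock=2
Op 5: insert b.com -> 10.0.0.2 (expiry=2+9=11). clock=2
Op 6: insert a.com -> 10.0.0.5 (expiry=2+5=7). clock=2
lookup a.com: present, ip=10.0.0.5 expiry=7 > clock=2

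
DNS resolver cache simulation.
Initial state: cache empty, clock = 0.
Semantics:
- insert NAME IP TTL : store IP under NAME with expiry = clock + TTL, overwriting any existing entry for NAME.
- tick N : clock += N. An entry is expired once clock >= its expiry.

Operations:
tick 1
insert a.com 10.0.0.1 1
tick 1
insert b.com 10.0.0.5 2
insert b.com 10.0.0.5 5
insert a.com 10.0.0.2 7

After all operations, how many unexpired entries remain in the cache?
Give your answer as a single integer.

Answer: 2

Derivation:
Op 1: tick 1 -> clock=1.
Op 2: insert a.com -> 10.0.0.1 (expiry=1+1=2). clock=1
Op 3: tick 1 -> clock=2. purged={a.com}
Op 4: insert b.com -> 10.0.0.5 (expiry=2+2=4). clock=2
Op 5: insert b.com -> 10.0.0.5 (expiry=2+5=7). clock=2
Op 6: insert a.com -> 10.0.0.2 (expiry=2+7=9). clock=2
Final cache (unexpired): {a.com,b.com} -> size=2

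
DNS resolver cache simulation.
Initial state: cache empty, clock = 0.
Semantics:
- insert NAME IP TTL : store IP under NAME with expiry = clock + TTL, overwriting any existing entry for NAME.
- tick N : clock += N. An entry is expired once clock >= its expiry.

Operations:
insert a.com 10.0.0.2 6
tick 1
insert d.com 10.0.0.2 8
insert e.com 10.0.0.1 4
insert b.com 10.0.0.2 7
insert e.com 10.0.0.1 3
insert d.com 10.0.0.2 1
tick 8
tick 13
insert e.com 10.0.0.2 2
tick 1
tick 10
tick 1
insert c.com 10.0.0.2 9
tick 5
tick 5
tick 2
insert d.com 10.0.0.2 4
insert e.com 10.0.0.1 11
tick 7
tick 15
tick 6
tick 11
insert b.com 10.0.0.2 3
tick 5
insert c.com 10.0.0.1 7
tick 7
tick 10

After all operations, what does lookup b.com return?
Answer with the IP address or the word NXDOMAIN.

Answer: NXDOMAIN

Derivation:
Op 1: insert a.com -> 10.0.0.2 (expiry=0+6=6). clock=0
Op 2: tick 1 -> clock=1.
Op 3: insert d.com -> 10.0.0.2 (expiry=1+8=9). clock=1
Op 4: insert e.com -> 10.0.0.1 (expiry=1+4=5). clock=1
Op 5: insert b.com -> 10.0.0.2 (expiry=1+7=8). clock=1
Op 6: insert e.com -> 10.0.0.1 (expiry=1+3=4). clock=1
Op 7: insert d.com -> 10.0.0.2 (expiry=1+1=2). clock=1
Op 8: tick 8 -> clock=9. purged={a.com,b.com,d.com,e.com}
Op 9: tick 13 -> clock=22.
Op 10: insert e.com -> 10.0.0.2 (expiry=22+2=24). clock=22
Op 11: tick 1 -> clock=23.
Op 12: tick 10 -> clock=33. purged={e.com}
Op 13: tick 1 -> clock=34.
Op 14: insert c.com -> 10.0.0.2 (expiry=34+9=43). clock=34
Op 15: tick 5 -> clock=39.
Op 16: tick 5 -> clock=44. purged={c.com}
Op 17: tick 2 -> clock=46.
Op 18: insert d.com -> 10.0.0.2 (expiry=46+4=50). clock=46
Op 19: insert e.com -> 10.0.0.1 (expiry=46+11=57). clock=46
Op 20: tick 7 -> clock=53. purged={d.com}
Op 21: tick 15 -> clock=68. purged={e.com}
Op 22: tick 6 -> clock=74.
Op 23: tick 11 -> clock=85.
Op 24: insert b.com -> 10.0.0.2 (expiry=85+3=88). clock=85
Op 25: tick 5 -> clock=90. purged={b.com}
Op 26: insert c.com -> 10.0.0.1 (expiry=90+7=97). clock=90
Op 27: tick 7 -> clock=97. purged={c.com}
Op 28: tick 10 -> clock=107.
lookup b.com: not in cache (expired or never inserted)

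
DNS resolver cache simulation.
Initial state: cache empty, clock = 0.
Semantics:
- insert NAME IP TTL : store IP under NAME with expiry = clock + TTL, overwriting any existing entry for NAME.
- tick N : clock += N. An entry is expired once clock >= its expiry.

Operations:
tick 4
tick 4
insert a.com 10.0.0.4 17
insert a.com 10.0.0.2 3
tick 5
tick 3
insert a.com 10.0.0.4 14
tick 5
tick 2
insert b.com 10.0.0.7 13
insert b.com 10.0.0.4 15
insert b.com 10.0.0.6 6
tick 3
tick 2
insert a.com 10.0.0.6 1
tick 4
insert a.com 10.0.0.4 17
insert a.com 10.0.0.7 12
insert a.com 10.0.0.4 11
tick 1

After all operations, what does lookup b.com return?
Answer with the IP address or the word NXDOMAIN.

Answer: NXDOMAIN

Derivation:
Op 1: tick 4 -> clock=4.
Op 2: tick 4 -> clock=8.
Op 3: insert a.com -> 10.0.0.4 (expiry=8+17=25). clock=8
Op 4: insert a.com -> 10.0.0.2 (expiry=8+3=11). clock=8
Op 5: tick 5 -> clock=13. purged={a.com}
Op 6: tick 3 -> clock=16.
Op 7: insert a.com -> 10.0.0.4 (expiry=16+14=30). clock=16
Op 8: tick 5 -> clock=21.
Op 9: tick 2 -> clock=23.
Op 10: insert b.com -> 10.0.0.7 (expiry=23+13=36). clock=23
Op 11: insert b.com -> 10.0.0.4 (expiry=23+15=38). clock=23
Op 12: insert b.com -> 10.0.0.6 (expiry=23+6=29). clock=23
Op 13: tick 3 -> clock=26.
Op 14: tick 2 -> clock=28.
Op 15: insert a.com -> 10.0.0.6 (expiry=28+1=29). clock=28
Op 16: tick 4 -> clock=32. purged={a.com,b.com}
Op 17: insert a.com -> 10.0.0.4 (expiry=32+17=49). clock=32
Op 18: insert a.com -> 10.0.0.7 (expiry=32+12=44). clock=32
Op 19: insert a.com -> 10.0.0.4 (expiry=32+11=43). clock=32
Op 20: tick 1 -> clock=33.
lookup b.com: not in cache (expired or never inserted)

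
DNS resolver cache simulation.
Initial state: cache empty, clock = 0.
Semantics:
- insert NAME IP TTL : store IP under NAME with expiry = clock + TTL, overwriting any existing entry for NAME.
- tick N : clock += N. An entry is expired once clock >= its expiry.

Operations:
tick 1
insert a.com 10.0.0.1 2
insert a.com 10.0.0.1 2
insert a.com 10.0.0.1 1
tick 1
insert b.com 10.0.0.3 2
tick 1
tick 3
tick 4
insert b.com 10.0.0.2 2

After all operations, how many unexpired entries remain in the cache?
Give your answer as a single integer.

Answer: 1

Derivation:
Op 1: tick 1 -> clock=1.
Op 2: insert a.com -> 10.0.0.1 (expiry=1+2=3). clock=1
Op 3: insert a.com -> 10.0.0.1 (expiry=1+2=3). clock=1
Op 4: insert a.com -> 10.0.0.1 (expiry=1+1=2). clock=1
Op 5: tick 1 -> clock=2. purged={a.com}
Op 6: insert b.com -> 10.0.0.3 (expiry=2+2=4). clock=2
Op 7: tick 1 -> clock=3.
Op 8: tick 3 -> clock=6. purged={b.com}
Op 9: tick 4 -> clock=10.
Op 10: insert b.com -> 10.0.0.2 (expiry=10+2=12). clock=10
Final cache (unexpired): {b.com} -> size=1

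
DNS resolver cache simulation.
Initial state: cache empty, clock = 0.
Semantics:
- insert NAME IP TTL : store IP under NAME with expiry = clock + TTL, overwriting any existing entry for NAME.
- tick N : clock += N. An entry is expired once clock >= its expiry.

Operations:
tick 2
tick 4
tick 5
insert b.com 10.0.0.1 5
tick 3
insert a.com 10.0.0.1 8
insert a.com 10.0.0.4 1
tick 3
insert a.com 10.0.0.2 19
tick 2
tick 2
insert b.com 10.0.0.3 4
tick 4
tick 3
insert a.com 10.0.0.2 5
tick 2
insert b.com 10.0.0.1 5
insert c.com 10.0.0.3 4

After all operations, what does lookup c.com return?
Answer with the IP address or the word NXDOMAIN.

Op 1: tick 2 -> clock=2.
Op 2: tick 4 -> clock=6.
Op 3: tick 5 -> clock=11.
Op 4: insert b.com -> 10.0.0.1 (expiry=11+5=16). clock=11
Op 5: tick 3 -> clock=14.
Op 6: insert a.com -> 10.0.0.1 (expiry=14+8=22). clock=14
Op 7: insert a.com -> 10.0.0.4 (expiry=14+1=15). clock=14
Op 8: tick 3 -> clock=17. purged={a.com,b.com}
Op 9: insert a.com -> 10.0.0.2 (expiry=17+19=36). clock=17
Op 10: tick 2 -> clock=19.
Op 11: tick 2 -> clock=21.
Op 12: insert b.com -> 10.0.0.3 (expiry=21+4=25). clock=21
Op 13: tick 4 -> clock=25. purged={b.com}
Op 14: tick 3 -> clock=28.
Op 15: insert a.com -> 10.0.0.2 (expiry=28+5=33). clock=28
Op 16: tick 2 -> clock=30.
Op 17: insert b.com -> 10.0.0.1 (expiry=30+5=35). clock=30
Op 18: insert c.com -> 10.0.0.3 (expiry=30+4=34). clock=30
lookup c.com: present, ip=10.0.0.3 expiry=34 > clock=30

Answer: 10.0.0.3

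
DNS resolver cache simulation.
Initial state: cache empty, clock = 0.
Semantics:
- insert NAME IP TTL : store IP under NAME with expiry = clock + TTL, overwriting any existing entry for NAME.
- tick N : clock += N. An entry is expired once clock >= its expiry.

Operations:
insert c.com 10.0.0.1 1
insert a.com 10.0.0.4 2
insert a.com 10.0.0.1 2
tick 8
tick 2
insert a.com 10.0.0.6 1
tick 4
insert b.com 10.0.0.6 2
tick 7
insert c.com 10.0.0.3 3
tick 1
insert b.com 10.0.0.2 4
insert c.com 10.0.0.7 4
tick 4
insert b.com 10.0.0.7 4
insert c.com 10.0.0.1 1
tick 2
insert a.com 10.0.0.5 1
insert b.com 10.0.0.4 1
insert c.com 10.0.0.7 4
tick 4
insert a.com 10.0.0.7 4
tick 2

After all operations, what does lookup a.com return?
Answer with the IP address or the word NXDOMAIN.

Op 1: insert c.com -> 10.0.0.1 (expiry=0+1=1). clock=0
Op 2: insert a.com -> 10.0.0.4 (expiry=0+2=2). clock=0
Op 3: insert a.com -> 10.0.0.1 (expiry=0+2=2). clock=0
Op 4: tick 8 -> clock=8. purged={a.com,c.com}
Op 5: tick 2 -> clock=10.
Op 6: insert a.com -> 10.0.0.6 (expiry=10+1=11). clock=10
Op 7: tick 4 -> clock=14. purged={a.com}
Op 8: insert b.com -> 10.0.0.6 (expiry=14+2=16). clock=14
Op 9: tick 7 -> clock=21. purged={b.com}
Op 10: insert c.com -> 10.0.0.3 (expiry=21+3=24). clock=21
Op 11: tick 1 -> clock=22.
Op 12: insert b.com -> 10.0.0.2 (expiry=22+4=26). clock=22
Op 13: insert c.com -> 10.0.0.7 (expiry=22+4=26). clock=22
Op 14: tick 4 -> clock=26. purged={b.com,c.com}
Op 15: insert b.com -> 10.0.0.7 (expiry=26+4=30). clock=26
Op 16: insert c.com -> 10.0.0.1 (expiry=26+1=27). clock=26
Op 17: tick 2 -> clock=28. purged={c.com}
Op 18: insert a.com -> 10.0.0.5 (expiry=28+1=29). clock=28
Op 19: insert b.com -> 10.0.0.4 (expiry=28+1=29). clock=28
Op 20: insert c.com -> 10.0.0.7 (expiry=28+4=32). clock=28
Op 21: tick 4 -> clock=32. purged={a.com,b.com,c.com}
Op 22: insert a.com -> 10.0.0.7 (expiry=32+4=36). clock=32
Op 23: tick 2 -> clock=34.
lookup a.com: present, ip=10.0.0.7 expiry=36 > clock=34

Answer: 10.0.0.7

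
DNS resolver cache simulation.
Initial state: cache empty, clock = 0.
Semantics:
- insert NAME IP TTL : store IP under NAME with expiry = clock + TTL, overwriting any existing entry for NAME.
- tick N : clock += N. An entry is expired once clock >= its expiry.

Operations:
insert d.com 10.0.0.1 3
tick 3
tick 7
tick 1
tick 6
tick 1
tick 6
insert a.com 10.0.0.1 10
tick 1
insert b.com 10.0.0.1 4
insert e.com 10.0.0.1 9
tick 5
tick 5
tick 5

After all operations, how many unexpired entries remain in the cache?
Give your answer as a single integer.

Op 1: insert d.com -> 10.0.0.1 (expiry=0+3=3). clock=0
Op 2: tick 3 -> clock=3. purged={d.com}
Op 3: tick 7 -> clock=10.
Op 4: tick 1 -> clock=11.
Op 5: tick 6 -> clock=17.
Op 6: tick 1 -> clock=18.
Op 7: tick 6 -> clock=24.
Op 8: insert a.com -> 10.0.0.1 (expiry=24+10=34). clock=24
Op 9: tick 1 -> clock=25.
Op 10: insert b.com -> 10.0.0.1 (expiry=25+4=29). clock=25
Op 11: insert e.com -> 10.0.0.1 (expiry=25+9=34). clock=25
Op 12: tick 5 -> clock=30. purged={b.com}
Op 13: tick 5 -> clock=35. purged={a.com,e.com}
Op 14: tick 5 -> clock=40.
Final cache (unexpired): {} -> size=0

Answer: 0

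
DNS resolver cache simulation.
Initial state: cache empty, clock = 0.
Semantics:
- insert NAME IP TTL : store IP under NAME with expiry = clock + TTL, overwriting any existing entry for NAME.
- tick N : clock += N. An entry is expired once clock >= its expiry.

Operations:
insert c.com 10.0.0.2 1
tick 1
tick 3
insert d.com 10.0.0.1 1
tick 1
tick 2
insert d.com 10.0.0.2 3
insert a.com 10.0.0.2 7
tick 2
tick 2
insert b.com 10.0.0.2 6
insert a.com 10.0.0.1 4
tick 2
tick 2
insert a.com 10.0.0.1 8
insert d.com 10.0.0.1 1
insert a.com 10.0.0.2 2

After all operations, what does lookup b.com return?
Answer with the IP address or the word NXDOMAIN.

Op 1: insert c.com -> 10.0.0.2 (expiry=0+1=1). clock=0
Op 2: tick 1 -> clock=1. purged={c.com}
Op 3: tick 3 -> clock=4.
Op 4: insert d.com -> 10.0.0.1 (expiry=4+1=5). clock=4
Op 5: tick 1 -> clock=5. purged={d.com}
Op 6: tick 2 -> clock=7.
Op 7: insert d.com -> 10.0.0.2 (expiry=7+3=10). clock=7
Op 8: insert a.com -> 10.0.0.2 (expiry=7+7=14). clock=7
Op 9: tick 2 -> clock=9.
Op 10: tick 2 -> clock=11. purged={d.com}
Op 11: insert b.com -> 10.0.0.2 (expiry=11+6=17). clock=11
Op 12: insert a.com -> 10.0.0.1 (expiry=11+4=15). clock=11
Op 13: tick 2 -> clock=13.
Op 14: tick 2 -> clock=15. purged={a.com}
Op 15: insert a.com -> 10.0.0.1 (expiry=15+8=23). clock=15
Op 16: insert d.com -> 10.0.0.1 (expiry=15+1=16). clock=15
Op 17: insert a.com -> 10.0.0.2 (expiry=15+2=17). clock=15
lookup b.com: present, ip=10.0.0.2 expiry=17 > clock=15

Answer: 10.0.0.2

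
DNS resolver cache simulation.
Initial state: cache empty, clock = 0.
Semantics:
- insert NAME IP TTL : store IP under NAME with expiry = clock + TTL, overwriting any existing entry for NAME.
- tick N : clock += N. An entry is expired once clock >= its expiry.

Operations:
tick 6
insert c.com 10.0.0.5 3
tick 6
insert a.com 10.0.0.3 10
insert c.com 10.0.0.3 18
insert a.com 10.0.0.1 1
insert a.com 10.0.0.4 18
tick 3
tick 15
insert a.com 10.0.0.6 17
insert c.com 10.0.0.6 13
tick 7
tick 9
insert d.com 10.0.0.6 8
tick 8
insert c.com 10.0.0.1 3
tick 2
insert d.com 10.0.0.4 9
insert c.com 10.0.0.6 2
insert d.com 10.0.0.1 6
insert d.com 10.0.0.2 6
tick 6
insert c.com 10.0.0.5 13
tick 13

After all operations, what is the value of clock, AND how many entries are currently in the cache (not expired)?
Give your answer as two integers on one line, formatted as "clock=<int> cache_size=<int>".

Op 1: tick 6 -> clock=6.
Op 2: insert c.com -> 10.0.0.5 (expiry=6+3=9). clock=6
Op 3: tick 6 -> clock=12. purged={c.com}
Op 4: insert a.com -> 10.0.0.3 (expiry=12+10=22). clock=12
Op 5: insert c.com -> 10.0.0.3 (expiry=12+18=30). clock=12
Op 6: insert a.com -> 10.0.0.1 (expiry=12+1=13). clock=12
Op 7: insert a.com -> 10.0.0.4 (expiry=12+18=30). clock=12
Op 8: tick 3 -> clock=15.
Op 9: tick 15 -> clock=30. purged={a.com,c.com}
Op 10: insert a.com -> 10.0.0.6 (expiry=30+17=47). clock=30
Op 11: insert c.com -> 10.0.0.6 (expiry=30+13=43). clock=30
Op 12: tick 7 -> clock=37.
Op 13: tick 9 -> clock=46. purged={c.com}
Op 14: insert d.com -> 10.0.0.6 (expiry=46+8=54). clock=46
Op 15: tick 8 -> clock=54. purged={a.com,d.com}
Op 16: insert c.com -> 10.0.0.1 (expiry=54+3=57). clock=54
Op 17: tick 2 -> clock=56.
Op 18: insert d.com -> 10.0.0.4 (expiry=56+9=65). clock=56
Op 19: insert c.com -> 10.0.0.6 (expiry=56+2=58). clock=56
Op 20: insert d.com -> 10.0.0.1 (expiry=56+6=62). clock=56
Op 21: insert d.com -> 10.0.0.2 (expiry=56+6=62). clock=56
Op 22: tick 6 -> clock=62. purged={c.com,d.com}
Op 23: insert c.com -> 10.0.0.5 (expiry=62+13=75). clock=62
Op 24: tick 13 -> clock=75. purged={c.com}
Final clock = 75
Final cache (unexpired): {} -> size=0

Answer: clock=75 cache_size=0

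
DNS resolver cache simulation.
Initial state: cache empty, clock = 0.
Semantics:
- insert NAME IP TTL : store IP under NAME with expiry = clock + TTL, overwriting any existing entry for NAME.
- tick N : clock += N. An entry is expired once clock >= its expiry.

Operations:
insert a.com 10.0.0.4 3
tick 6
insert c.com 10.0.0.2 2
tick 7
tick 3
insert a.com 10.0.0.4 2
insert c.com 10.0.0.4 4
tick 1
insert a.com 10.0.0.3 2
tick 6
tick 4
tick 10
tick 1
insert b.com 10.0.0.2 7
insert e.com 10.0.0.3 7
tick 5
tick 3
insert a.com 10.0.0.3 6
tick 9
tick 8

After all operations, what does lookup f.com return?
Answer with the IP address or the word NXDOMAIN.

Op 1: insert a.com -> 10.0.0.4 (expiry=0+3=3). clock=0
Op 2: tick 6 -> clock=6. purged={a.com}
Op 3: insert c.com -> 10.0.0.2 (expiry=6+2=8). clock=6
Op 4: tick 7 -> clock=13. purged={c.com}
Op 5: tick 3 -> clock=16.
Op 6: insert a.com -> 10.0.0.4 (expiry=16+2=18). clock=16
Op 7: insert c.com -> 10.0.0.4 (expiry=16+4=20). clock=16
Op 8: tick 1 -> clock=17.
Op 9: insert a.com -> 10.0.0.3 (expiry=17+2=19). clock=17
Op 10: tick 6 -> clock=23. purged={a.com,c.com}
Op 11: tick 4 -> clock=27.
Op 12: tick 10 -> clock=37.
Op 13: tick 1 -> clock=38.
Op 14: insert b.com -> 10.0.0.2 (expiry=38+7=45). clock=38
Op 15: insert e.com -> 10.0.0.3 (expiry=38+7=45). clock=38
Op 16: tick 5 -> clock=43.
Op 17: tick 3 -> clock=46. purged={b.com,e.com}
Op 18: insert a.com -> 10.0.0.3 (expiry=46+6=52). clock=46
Op 19: tick 9 -> clock=55. purged={a.com}
Op 20: tick 8 -> clock=63.
lookup f.com: not in cache (expired or never inserted)

Answer: NXDOMAIN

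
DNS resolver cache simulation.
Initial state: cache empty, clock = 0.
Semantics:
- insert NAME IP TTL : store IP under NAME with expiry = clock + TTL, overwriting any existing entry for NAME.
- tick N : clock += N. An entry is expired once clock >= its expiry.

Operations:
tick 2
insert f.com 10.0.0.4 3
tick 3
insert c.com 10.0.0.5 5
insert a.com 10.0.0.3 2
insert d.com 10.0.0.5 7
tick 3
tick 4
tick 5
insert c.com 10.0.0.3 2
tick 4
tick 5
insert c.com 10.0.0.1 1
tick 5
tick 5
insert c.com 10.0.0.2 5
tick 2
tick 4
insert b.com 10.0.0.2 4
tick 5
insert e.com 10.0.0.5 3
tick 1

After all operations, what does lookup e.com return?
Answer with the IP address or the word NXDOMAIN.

Answer: 10.0.0.5

Derivation:
Op 1: tick 2 -> clock=2.
Op 2: insert f.com -> 10.0.0.4 (expiry=2+3=5). clock=2
Op 3: tick 3 -> clock=5. purged={f.com}
Op 4: insert c.com -> 10.0.0.5 (expiry=5+5=10). clock=5
Op 5: insert a.com -> 10.0.0.3 (expiry=5+2=7). clock=5
Op 6: insert d.com -> 10.0.0.5 (expiry=5+7=12). clock=5
Op 7: tick 3 -> clock=8. purged={a.com}
Op 8: tick 4 -> clock=12. purged={c.com,d.com}
Op 9: tick 5 -> clock=17.
Op 10: insert c.com -> 10.0.0.3 (expiry=17+2=19). clock=17
Op 11: tick 4 -> clock=21. purged={c.com}
Op 12: tick 5 -> clock=26.
Op 13: insert c.com -> 10.0.0.1 (expiry=26+1=27). clock=26
Op 14: tick 5 -> clock=31. purged={c.com}
Op 15: tick 5 -> clock=36.
Op 16: insert c.com -> 10.0.0.2 (expiry=36+5=41). clock=36
Op 17: tick 2 -> clock=38.
Op 18: tick 4 -> clock=42. purged={c.com}
Op 19: insert b.com -> 10.0.0.2 (expiry=42+4=46). clock=42
Op 20: tick 5 -> clock=47. purged={b.com}
Op 21: insert e.com -> 10.0.0.5 (expiry=47+3=50). clock=47
Op 22: tick 1 -> clock=48.
lookup e.com: present, ip=10.0.0.5 expiry=50 > clock=48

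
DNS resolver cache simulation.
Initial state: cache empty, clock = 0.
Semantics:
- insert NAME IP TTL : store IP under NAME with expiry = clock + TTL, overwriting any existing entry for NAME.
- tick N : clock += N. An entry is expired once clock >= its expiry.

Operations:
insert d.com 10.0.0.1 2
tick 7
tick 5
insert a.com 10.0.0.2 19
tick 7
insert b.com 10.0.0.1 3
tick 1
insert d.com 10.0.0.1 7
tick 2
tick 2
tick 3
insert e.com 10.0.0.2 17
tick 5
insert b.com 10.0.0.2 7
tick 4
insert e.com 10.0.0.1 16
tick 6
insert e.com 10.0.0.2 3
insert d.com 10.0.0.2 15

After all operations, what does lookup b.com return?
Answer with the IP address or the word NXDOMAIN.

Op 1: insert d.com -> 10.0.0.1 (expiry=0+2=2). clock=0
Op 2: tick 7 -> clock=7. purged={d.com}
Op 3: tick 5 -> clock=12.
Op 4: insert a.com -> 10.0.0.2 (expiry=12+19=31). clock=12
Op 5: tick 7 -> clock=19.
Op 6: insert b.com -> 10.0.0.1 (expiry=19+3=22). clock=19
Op 7: tick 1 -> clock=20.
Op 8: insert d.com -> 10.0.0.1 (expiry=20+7=27). clock=20
Op 9: tick 2 -> clock=22. purged={b.com}
Op 10: tick 2 -> clock=24.
Op 11: tick 3 -> clock=27. purged={d.com}
Op 12: insert e.com -> 10.0.0.2 (expiry=27+17=44). clock=27
Op 13: tick 5 -> clock=32. purged={a.com}
Op 14: insert b.com -> 10.0.0.2 (expiry=32+7=39). clock=32
Op 15: tick 4 -> clock=36.
Op 16: insert e.com -> 10.0.0.1 (expiry=36+16=52). clock=36
Op 17: tick 6 -> clock=42. purged={b.com}
Op 18: insert e.com -> 10.0.0.2 (expiry=42+3=45). clock=42
Op 19: insert d.com -> 10.0.0.2 (expiry=42+15=57). clock=42
lookup b.com: not in cache (expired or never inserted)

Answer: NXDOMAIN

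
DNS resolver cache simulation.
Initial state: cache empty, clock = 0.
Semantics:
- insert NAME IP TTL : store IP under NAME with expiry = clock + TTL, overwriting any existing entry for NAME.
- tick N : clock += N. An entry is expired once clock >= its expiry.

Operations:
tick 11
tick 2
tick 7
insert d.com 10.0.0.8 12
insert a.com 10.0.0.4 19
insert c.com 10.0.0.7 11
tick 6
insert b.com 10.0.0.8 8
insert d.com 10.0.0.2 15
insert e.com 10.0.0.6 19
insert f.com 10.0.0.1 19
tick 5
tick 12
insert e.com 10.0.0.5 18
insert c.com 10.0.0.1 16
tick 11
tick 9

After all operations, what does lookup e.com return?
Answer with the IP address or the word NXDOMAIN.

Answer: NXDOMAIN

Derivation:
Op 1: tick 11 -> clock=11.
Op 2: tick 2 -> clock=13.
Op 3: tick 7 -> clock=20.
Op 4: insert d.com -> 10.0.0.8 (expiry=20+12=32). clock=20
Op 5: insert a.com -> 10.0.0.4 (expiry=20+19=39). clock=20
Op 6: insert c.com -> 10.0.0.7 (expiry=20+11=31). clock=20
Op 7: tick 6 -> clock=26.
Op 8: insert b.com -> 10.0.0.8 (expiry=26+8=34). clock=26
Op 9: insert d.com -> 10.0.0.2 (expiry=26+15=41). clock=26
Op 10: insert e.com -> 10.0.0.6 (expiry=26+19=45). clock=26
Op 11: insert f.com -> 10.0.0.1 (expiry=26+19=45). clock=26
Op 12: tick 5 -> clock=31. purged={c.com}
Op 13: tick 12 -> clock=43. purged={a.com,b.com,d.com}
Op 14: insert e.com -> 10.0.0.5 (expiry=43+18=61). clock=43
Op 15: insert c.com -> 10.0.0.1 (expiry=43+16=59). clock=43
Op 16: tick 11 -> clock=54. purged={f.com}
Op 17: tick 9 -> clock=63. purged={c.com,e.com}
lookup e.com: not in cache (expired or never inserted)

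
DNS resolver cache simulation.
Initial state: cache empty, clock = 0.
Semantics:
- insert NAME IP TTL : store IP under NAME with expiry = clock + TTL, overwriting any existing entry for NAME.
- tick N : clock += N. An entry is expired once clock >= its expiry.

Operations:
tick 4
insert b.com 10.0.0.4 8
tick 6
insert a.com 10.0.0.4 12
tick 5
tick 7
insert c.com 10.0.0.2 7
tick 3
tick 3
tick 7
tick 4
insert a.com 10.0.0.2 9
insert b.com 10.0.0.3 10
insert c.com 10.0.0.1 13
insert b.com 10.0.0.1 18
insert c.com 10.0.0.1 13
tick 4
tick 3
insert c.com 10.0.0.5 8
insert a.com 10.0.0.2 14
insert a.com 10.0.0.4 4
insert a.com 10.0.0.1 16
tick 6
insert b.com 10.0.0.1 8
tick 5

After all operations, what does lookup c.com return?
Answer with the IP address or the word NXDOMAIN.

Answer: NXDOMAIN

Derivation:
Op 1: tick 4 -> clock=4.
Op 2: insert b.com -> 10.0.0.4 (expiry=4+8=12). clock=4
Op 3: tick 6 -> clock=10.
Op 4: insert a.com -> 10.0.0.4 (expiry=10+12=22). clock=10
Op 5: tick 5 -> clock=15. purged={b.com}
Op 6: tick 7 -> clock=22. purged={a.com}
Op 7: insert c.com -> 10.0.0.2 (expiry=22+7=29). clock=22
Op 8: tick 3 -> clock=25.
Op 9: tick 3 -> clock=28.
Op 10: tick 7 -> clock=35. purged={c.com}
Op 11: tick 4 -> clock=39.
Op 12: insert a.com -> 10.0.0.2 (expiry=39+9=48). clock=39
Op 13: insert b.com -> 10.0.0.3 (expiry=39+10=49). clock=39
Op 14: insert c.com -> 10.0.0.1 (expiry=39+13=52). clock=39
Op 15: insert b.com -> 10.0.0.1 (expiry=39+18=57). clock=39
Op 16: insert c.com -> 10.0.0.1 (expiry=39+13=52). clock=39
Op 17: tick 4 -> clock=43.
Op 18: tick 3 -> clock=46.
Op 19: insert c.com -> 10.0.0.5 (expiry=46+8=54). clock=46
Op 20: insert a.com -> 10.0.0.2 (expiry=46+14=60). clock=46
Op 21: insert a.com -> 10.0.0.4 (expiry=46+4=50). clock=46
Op 22: insert a.com -> 10.0.0.1 (expiry=46+16=62). clock=46
Op 23: tick 6 -> clock=52.
Op 24: insert b.com -> 10.0.0.1 (expiry=52+8=60). clock=52
Op 25: tick 5 -> clock=57. purged={c.com}
lookup c.com: not in cache (expired or never inserted)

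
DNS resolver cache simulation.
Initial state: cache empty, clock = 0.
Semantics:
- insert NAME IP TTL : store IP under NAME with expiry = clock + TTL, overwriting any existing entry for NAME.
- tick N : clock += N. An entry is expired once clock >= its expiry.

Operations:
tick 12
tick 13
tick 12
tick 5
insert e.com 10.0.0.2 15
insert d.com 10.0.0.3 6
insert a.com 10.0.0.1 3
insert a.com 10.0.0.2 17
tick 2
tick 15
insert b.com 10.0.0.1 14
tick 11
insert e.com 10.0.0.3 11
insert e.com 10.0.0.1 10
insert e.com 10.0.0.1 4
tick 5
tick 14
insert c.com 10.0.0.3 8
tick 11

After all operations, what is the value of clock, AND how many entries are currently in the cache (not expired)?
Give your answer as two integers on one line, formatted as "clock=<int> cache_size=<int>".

Answer: clock=100 cache_size=0

Derivation:
Op 1: tick 12 -> clock=12.
Op 2: tick 13 -> clock=25.
Op 3: tick 12 -> clock=37.
Op 4: tick 5 -> clock=42.
Op 5: insert e.com -> 10.0.0.2 (expiry=42+15=57). clock=42
Op 6: insert d.com -> 10.0.0.3 (expiry=42+6=48). clock=42
Op 7: insert a.com -> 10.0.0.1 (expiry=42+3=45). clock=42
Op 8: insert a.com -> 10.0.0.2 (expiry=42+17=59). clock=42
Op 9: tick 2 -> clock=44.
Op 10: tick 15 -> clock=59. purged={a.com,d.com,e.com}
Op 11: insert b.com -> 10.0.0.1 (expiry=59+14=73). clock=59
Op 12: tick 11 -> clock=70.
Op 13: insert e.com -> 10.0.0.3 (expiry=70+11=81). clock=70
Op 14: insert e.com -> 10.0.0.1 (expiry=70+10=80). clock=70
Op 15: insert e.com -> 10.0.0.1 (expiry=70+4=74). clock=70
Op 16: tick 5 -> clock=75. purged={b.com,e.com}
Op 17: tick 14 -> clock=89.
Op 18: insert c.com -> 10.0.0.3 (expiry=89+8=97). clock=89
Op 19: tick 11 -> clock=100. purged={c.com}
Final clock = 100
Final cache (unexpired): {} -> size=0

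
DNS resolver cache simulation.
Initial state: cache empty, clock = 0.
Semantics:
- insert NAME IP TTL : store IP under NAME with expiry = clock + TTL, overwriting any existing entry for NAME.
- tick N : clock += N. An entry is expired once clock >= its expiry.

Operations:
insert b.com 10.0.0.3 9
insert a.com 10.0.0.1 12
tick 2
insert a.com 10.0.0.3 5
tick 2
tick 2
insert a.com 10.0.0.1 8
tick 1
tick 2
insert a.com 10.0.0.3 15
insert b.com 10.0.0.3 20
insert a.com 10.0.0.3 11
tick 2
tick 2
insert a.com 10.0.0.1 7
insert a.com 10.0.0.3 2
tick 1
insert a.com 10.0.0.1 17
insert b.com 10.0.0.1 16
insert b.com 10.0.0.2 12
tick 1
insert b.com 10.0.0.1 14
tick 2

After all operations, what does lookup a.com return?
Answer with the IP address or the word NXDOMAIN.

Answer: 10.0.0.1

Derivation:
Op 1: insert b.com -> 10.0.0.3 (expiry=0+9=9). clock=0
Op 2: insert a.com -> 10.0.0.1 (expiry=0+12=12). clock=0
Op 3: tick 2 -> clock=2.
Op 4: insert a.com -> 10.0.0.3 (expiry=2+5=7). clock=2
Op 5: tick 2 -> clock=4.
Op 6: tick 2 -> clock=6.
Op 7: insert a.com -> 10.0.0.1 (expiry=6+8=14). clock=6
Op 8: tick 1 -> clock=7.
Op 9: tick 2 -> clock=9. purged={b.com}
Op 10: insert a.com -> 10.0.0.3 (expiry=9+15=24). clock=9
Op 11: insert b.com -> 10.0.0.3 (expiry=9+20=29). clock=9
Op 12: insert a.com -> 10.0.0.3 (expiry=9+11=20). clock=9
Op 13: tick 2 -> clock=11.
Op 14: tick 2 -> clock=13.
Op 15: insert a.com -> 10.0.0.1 (expiry=13+7=20). clock=13
Op 16: insert a.com -> 10.0.0.3 (expiry=13+2=15). clock=13
Op 17: tick 1 -> clock=14.
Op 18: insert a.com -> 10.0.0.1 (expiry=14+17=31). clock=14
Op 19: insert b.com -> 10.0.0.1 (expiry=14+16=30). clock=14
Op 20: insert b.com -> 10.0.0.2 (expiry=14+12=26). clock=14
Op 21: tick 1 -> clock=15.
Op 22: insert b.com -> 10.0.0.1 (expiry=15+14=29). clock=15
Op 23: tick 2 -> clock=17.
lookup a.com: present, ip=10.0.0.1 expiry=31 > clock=17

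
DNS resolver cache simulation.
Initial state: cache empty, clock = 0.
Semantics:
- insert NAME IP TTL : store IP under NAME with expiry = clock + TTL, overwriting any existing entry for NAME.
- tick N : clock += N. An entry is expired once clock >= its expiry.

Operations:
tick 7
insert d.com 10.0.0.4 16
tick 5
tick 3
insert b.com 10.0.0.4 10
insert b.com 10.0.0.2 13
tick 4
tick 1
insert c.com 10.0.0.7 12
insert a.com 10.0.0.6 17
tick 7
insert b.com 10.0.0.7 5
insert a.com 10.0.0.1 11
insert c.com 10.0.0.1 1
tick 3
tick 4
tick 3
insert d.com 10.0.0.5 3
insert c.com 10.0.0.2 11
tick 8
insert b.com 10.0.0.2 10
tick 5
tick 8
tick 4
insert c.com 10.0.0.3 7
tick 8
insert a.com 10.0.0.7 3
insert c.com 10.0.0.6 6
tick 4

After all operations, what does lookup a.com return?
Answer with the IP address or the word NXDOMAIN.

Answer: NXDOMAIN

Derivation:
Op 1: tick 7 -> clock=7.
Op 2: insert d.com -> 10.0.0.4 (expiry=7+16=23). clock=7
Op 3: tick 5 -> clock=12.
Op 4: tick 3 -> clock=15.
Op 5: insert b.com -> 10.0.0.4 (expiry=15+10=25). clock=15
Op 6: insert b.com -> 10.0.0.2 (expiry=15+13=28). clock=15
Op 7: tick 4 -> clock=19.
Op 8: tick 1 -> clock=20.
Op 9: insert c.com -> 10.0.0.7 (expiry=20+12=32). clock=20
Op 10: insert a.com -> 10.0.0.6 (expiry=20+17=37). clock=20
Op 11: tick 7 -> clock=27. purged={d.com}
Op 12: insert b.com -> 10.0.0.7 (expiry=27+5=32). clock=27
Op 13: insert a.com -> 10.0.0.1 (expiry=27+11=38). clock=27
Op 14: insert c.com -> 10.0.0.1 (expiry=27+1=28). clock=27
Op 15: tick 3 -> clock=30. purged={c.com}
Op 16: tick 4 -> clock=34. purged={b.com}
Op 17: tick 3 -> clock=37.
Op 18: insert d.com -> 10.0.0.5 (expiry=37+3=40). clock=37
Op 19: insert c.com -> 10.0.0.2 (expiry=37+11=48). clock=37
Op 20: tick 8 -> clock=45. purged={a.com,d.com}
Op 21: insert b.com -> 10.0.0.2 (expiry=45+10=55). clock=45
Op 22: tick 5 -> clock=50. purged={c.com}
Op 23: tick 8 -> clock=58. purged={b.com}
Op 24: tick 4 -> clock=62.
Op 25: insert c.com -> 10.0.0.3 (expiry=62+7=69). clock=62
Op 26: tick 8 -> clock=70. purged={c.com}
Op 27: insert a.com -> 10.0.0.7 (expiry=70+3=73). clock=70
Op 28: insert c.com -> 10.0.0.6 (expiry=70+6=76). clock=70
Op 29: tick 4 -> clock=74. purged={a.com}
lookup a.com: not in cache (expired or never inserted)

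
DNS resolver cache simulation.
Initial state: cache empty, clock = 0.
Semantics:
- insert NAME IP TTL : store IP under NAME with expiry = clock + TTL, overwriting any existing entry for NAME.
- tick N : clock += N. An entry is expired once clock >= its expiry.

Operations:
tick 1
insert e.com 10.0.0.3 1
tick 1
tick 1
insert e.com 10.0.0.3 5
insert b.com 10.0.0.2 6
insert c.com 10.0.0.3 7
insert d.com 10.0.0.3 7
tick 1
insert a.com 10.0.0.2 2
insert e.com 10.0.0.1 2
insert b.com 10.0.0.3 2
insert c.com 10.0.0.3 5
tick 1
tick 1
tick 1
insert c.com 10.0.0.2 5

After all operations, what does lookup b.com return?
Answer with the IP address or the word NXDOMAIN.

Answer: NXDOMAIN

Derivation:
Op 1: tick 1 -> clock=1.
Op 2: insert e.com -> 10.0.0.3 (expiry=1+1=2). clock=1
Op 3: tick 1 -> clock=2. purged={e.com}
Op 4: tick 1 -> clock=3.
Op 5: insert e.com -> 10.0.0.3 (expiry=3+5=8). clock=3
Op 6: insert b.com -> 10.0.0.2 (expiry=3+6=9). clock=3
Op 7: insert c.com -> 10.0.0.3 (expiry=3+7=10). clock=3
Op 8: insert d.com -> 10.0.0.3 (expiry=3+7=10). clock=3
Op 9: tick 1 -> clock=4.
Op 10: insert a.com -> 10.0.0.2 (expiry=4+2=6). clock=4
Op 11: insert e.com -> 10.0.0.1 (expiry=4+2=6). clock=4
Op 12: insert b.com -> 10.0.0.3 (expiry=4+2=6). clock=4
Op 13: insert c.com -> 10.0.0.3 (expiry=4+5=9). clock=4
Op 14: tick 1 -> clock=5.
Op 15: tick 1 -> clock=6. purged={a.com,b.com,e.com}
Op 16: tick 1 -> clock=7.
Op 17: insert c.com -> 10.0.0.2 (expiry=7+5=12). clock=7
lookup b.com: not in cache (expired or never inserted)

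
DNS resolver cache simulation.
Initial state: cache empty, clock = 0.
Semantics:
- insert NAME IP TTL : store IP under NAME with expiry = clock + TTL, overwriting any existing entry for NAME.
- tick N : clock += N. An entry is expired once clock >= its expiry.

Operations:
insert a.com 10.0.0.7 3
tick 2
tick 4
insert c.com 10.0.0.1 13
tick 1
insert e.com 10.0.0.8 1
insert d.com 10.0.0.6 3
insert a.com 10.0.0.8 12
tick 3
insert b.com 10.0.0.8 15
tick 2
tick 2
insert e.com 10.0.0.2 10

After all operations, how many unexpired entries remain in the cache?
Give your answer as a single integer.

Op 1: insert a.com -> 10.0.0.7 (expiry=0+3=3). clock=0
Op 2: tick 2 -> clock=2.
Op 3: tick 4 -> clock=6. purged={a.com}
Op 4: insert c.com -> 10.0.0.1 (expiry=6+13=19). clock=6
Op 5: tick 1 -> clock=7.
Op 6: insert e.com -> 10.0.0.8 (expiry=7+1=8). clock=7
Op 7: insert d.com -> 10.0.0.6 (expiry=7+3=10). clock=7
Op 8: insert a.com -> 10.0.0.8 (expiry=7+12=19). clock=7
Op 9: tick 3 -> clock=10. purged={d.com,e.com}
Op 10: insert b.com -> 10.0.0.8 (expiry=10+15=25). clock=10
Op 11: tick 2 -> clock=12.
Op 12: tick 2 -> clock=14.
Op 13: insert e.com -> 10.0.0.2 (expiry=14+10=24). clock=14
Final cache (unexpired): {a.com,b.com,c.com,e.com} -> size=4

Answer: 4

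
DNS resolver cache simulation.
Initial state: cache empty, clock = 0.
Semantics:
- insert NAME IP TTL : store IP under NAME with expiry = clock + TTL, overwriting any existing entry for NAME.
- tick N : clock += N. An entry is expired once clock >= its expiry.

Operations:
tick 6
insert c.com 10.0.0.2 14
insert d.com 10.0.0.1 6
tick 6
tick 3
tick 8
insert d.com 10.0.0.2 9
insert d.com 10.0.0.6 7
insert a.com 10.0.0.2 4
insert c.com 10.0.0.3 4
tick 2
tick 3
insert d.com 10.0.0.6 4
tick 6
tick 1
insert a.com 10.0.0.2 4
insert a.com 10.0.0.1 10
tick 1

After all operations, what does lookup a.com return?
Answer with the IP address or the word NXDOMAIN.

Answer: 10.0.0.1

Derivation:
Op 1: tick 6 -> clock=6.
Op 2: insert c.com -> 10.0.0.2 (expiry=6+14=20). clock=6
Op 3: insert d.com -> 10.0.0.1 (expiry=6+6=12). clock=6
Op 4: tick 6 -> clock=12. purged={d.com}
Op 5: tick 3 -> clock=15.
Op 6: tick 8 -> clock=23. purged={c.com}
Op 7: insert d.com -> 10.0.0.2 (expiry=23+9=32). clock=23
Op 8: insert d.com -> 10.0.0.6 (expiry=23+7=30). clock=23
Op 9: insert a.com -> 10.0.0.2 (expiry=23+4=27). clock=23
Op 10: insert c.com -> 10.0.0.3 (expiry=23+4=27). clock=23
Op 11: tick 2 -> clock=25.
Op 12: tick 3 -> clock=28. purged={a.com,c.com}
Op 13: insert d.com -> 10.0.0.6 (expiry=28+4=32). clock=28
Op 14: tick 6 -> clock=34. purged={d.com}
Op 15: tick 1 -> clock=35.
Op 16: insert a.com -> 10.0.0.2 (expiry=35+4=39). clock=35
Op 17: insert a.com -> 10.0.0.1 (expiry=35+10=45). clock=35
Op 18: tick 1 -> clock=36.
lookup a.com: present, ip=10.0.0.1 expiry=45 > clock=36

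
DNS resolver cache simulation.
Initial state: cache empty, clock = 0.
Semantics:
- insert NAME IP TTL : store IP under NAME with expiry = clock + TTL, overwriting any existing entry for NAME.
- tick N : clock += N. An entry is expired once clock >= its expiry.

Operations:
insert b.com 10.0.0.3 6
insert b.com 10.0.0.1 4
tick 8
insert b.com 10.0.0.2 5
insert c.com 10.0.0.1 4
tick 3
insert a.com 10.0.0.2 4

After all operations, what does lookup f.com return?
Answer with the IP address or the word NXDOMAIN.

Op 1: insert b.com -> 10.0.0.3 (expiry=0+6=6). clock=0
Op 2: insert b.com -> 10.0.0.1 (expiry=0+4=4). clock=0
Op 3: tick 8 -> clock=8. purged={b.com}
Op 4: insert b.com -> 10.0.0.2 (expiry=8+5=13). clock=8
Op 5: insert c.com -> 10.0.0.1 (expiry=8+4=12). clock=8
Op 6: tick 3 -> clock=11.
Op 7: insert a.com -> 10.0.0.2 (expiry=11+4=15). clock=11
lookup f.com: not in cache (expired or never inserted)

Answer: NXDOMAIN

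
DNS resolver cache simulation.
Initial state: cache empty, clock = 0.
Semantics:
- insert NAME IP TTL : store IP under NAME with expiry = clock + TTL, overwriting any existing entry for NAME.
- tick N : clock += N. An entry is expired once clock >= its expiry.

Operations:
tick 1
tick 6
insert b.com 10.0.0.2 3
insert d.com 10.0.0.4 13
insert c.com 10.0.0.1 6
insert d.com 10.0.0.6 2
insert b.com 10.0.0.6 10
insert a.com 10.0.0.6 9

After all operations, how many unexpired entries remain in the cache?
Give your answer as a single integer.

Answer: 4

Derivation:
Op 1: tick 1 -> clock=1.
Op 2: tick 6 -> clock=7.
Op 3: insert b.com -> 10.0.0.2 (expiry=7+3=10). clock=7
Op 4: insert d.com -> 10.0.0.4 (expiry=7+13=20). clock=7
Op 5: insert c.com -> 10.0.0.1 (expiry=7+6=13). clock=7
Op 6: insert d.com -> 10.0.0.6 (expiry=7+2=9). clock=7
Op 7: insert b.com -> 10.0.0.6 (expiry=7+10=17). clock=7
Op 8: insert a.com -> 10.0.0.6 (expiry=7+9=16). clock=7
Final cache (unexpired): {a.com,b.com,c.com,d.com} -> size=4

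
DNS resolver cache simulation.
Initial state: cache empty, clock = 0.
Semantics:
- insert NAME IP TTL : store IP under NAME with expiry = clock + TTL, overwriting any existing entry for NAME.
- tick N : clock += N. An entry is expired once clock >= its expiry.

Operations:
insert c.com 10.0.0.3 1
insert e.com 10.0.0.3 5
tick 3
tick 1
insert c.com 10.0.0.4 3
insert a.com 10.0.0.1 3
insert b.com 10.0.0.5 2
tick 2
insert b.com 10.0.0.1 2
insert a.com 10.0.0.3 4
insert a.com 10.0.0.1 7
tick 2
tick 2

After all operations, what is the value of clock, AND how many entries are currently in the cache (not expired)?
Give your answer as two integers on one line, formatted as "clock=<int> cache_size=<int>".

Op 1: insert c.com -> 10.0.0.3 (expiry=0+1=1). clock=0
Op 2: insert e.com -> 10.0.0.3 (expiry=0+5=5). clock=0
Op 3: tick 3 -> clock=3. purged={c.com}
Op 4: tick 1 -> clock=4.
Op 5: insert c.com -> 10.0.0.4 (expiry=4+3=7). clock=4
Op 6: insert a.com -> 10.0.0.1 (expiry=4+3=7). clock=4
Op 7: insert b.com -> 10.0.0.5 (expiry=4+2=6). clock=4
Op 8: tick 2 -> clock=6. purged={b.com,e.com}
Op 9: insert b.com -> 10.0.0.1 (expiry=6+2=8). clock=6
Op 10: insert a.com -> 10.0.0.3 (expiry=6+4=10). clock=6
Op 11: insert a.com -> 10.0.0.1 (expiry=6+7=13). clock=6
Op 12: tick 2 -> clock=8. purged={b.com,c.com}
Op 13: tick 2 -> clock=10.
Final clock = 10
Final cache (unexpired): {a.com} -> size=1

Answer: clock=10 cache_size=1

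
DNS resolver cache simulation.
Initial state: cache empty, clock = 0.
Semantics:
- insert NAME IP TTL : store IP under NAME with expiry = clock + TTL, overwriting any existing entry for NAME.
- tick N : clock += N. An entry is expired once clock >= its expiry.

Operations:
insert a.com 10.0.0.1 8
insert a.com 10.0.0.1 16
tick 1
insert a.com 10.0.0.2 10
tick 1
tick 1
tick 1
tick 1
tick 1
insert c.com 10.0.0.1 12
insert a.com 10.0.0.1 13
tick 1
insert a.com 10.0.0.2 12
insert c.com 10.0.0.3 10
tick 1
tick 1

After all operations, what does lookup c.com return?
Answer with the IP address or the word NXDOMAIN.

Op 1: insert a.com -> 10.0.0.1 (expiry=0+8=8). clock=0
Op 2: insert a.com -> 10.0.0.1 (expiry=0+16=16). clock=0
Op 3: tick 1 -> clock=1.
Op 4: insert a.com -> 10.0.0.2 (expiry=1+10=11). clock=1
Op 5: tick 1 -> clock=2.
Op 6: tick 1 -> clock=3.
Op 7: tick 1 -> clock=4.
Op 8: tick 1 -> clock=5.
Op 9: tick 1 -> clock=6.
Op 10: insert c.com -> 10.0.0.1 (expiry=6+12=18). clock=6
Op 11: insert a.com -> 10.0.0.1 (expiry=6+13=19). clock=6
Op 12: tick 1 -> clock=7.
Op 13: insert a.com -> 10.0.0.2 (expiry=7+12=19). clock=7
Op 14: insert c.com -> 10.0.0.3 (expiry=7+10=17). clock=7
Op 15: tick 1 -> clock=8.
Op 16: tick 1 -> clock=9.
lookup c.com: present, ip=10.0.0.3 expiry=17 > clock=9

Answer: 10.0.0.3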